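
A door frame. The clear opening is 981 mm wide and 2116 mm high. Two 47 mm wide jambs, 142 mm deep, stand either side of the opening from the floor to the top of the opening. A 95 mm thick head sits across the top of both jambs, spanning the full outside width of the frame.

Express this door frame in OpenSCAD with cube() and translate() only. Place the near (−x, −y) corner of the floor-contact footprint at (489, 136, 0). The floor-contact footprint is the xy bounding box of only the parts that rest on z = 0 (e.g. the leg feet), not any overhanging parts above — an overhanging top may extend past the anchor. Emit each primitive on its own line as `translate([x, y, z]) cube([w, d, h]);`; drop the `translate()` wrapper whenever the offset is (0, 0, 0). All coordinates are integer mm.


translate([489, 136, 0]) cube([47, 142, 2116]);
translate([1517, 136, 0]) cube([47, 142, 2116]);
translate([489, 136, 2116]) cube([1075, 142, 95]);


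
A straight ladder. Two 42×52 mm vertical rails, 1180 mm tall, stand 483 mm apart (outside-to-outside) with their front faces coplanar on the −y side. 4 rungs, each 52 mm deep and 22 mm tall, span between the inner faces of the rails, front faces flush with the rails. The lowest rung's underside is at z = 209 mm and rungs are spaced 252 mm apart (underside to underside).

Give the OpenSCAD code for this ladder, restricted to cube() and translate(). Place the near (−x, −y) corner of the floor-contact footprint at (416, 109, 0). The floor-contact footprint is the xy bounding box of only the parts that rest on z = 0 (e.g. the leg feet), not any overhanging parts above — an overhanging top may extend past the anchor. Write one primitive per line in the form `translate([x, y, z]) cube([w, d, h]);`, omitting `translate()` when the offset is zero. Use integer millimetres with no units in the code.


// rung span = 483 - 2*42 = 399
// rung[k] z = 209 + k*252
translate([416, 109, 0]) cube([42, 52, 1180]);
translate([857, 109, 0]) cube([42, 52, 1180]);
translate([458, 109, 209]) cube([399, 52, 22]);
translate([458, 109, 461]) cube([399, 52, 22]);
translate([458, 109, 713]) cube([399, 52, 22]);
translate([458, 109, 965]) cube([399, 52, 22]);


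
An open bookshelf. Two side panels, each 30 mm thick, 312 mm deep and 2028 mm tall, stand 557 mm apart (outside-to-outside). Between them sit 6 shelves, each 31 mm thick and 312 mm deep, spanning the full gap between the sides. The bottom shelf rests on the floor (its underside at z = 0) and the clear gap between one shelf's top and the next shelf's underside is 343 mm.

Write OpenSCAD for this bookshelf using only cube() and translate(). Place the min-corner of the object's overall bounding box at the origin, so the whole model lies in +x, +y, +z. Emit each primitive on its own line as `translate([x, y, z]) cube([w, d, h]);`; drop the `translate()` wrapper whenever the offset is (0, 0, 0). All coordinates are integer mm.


cube([30, 312, 2028]);
translate([527, 0, 0]) cube([30, 312, 2028]);
translate([30, 0, 0]) cube([497, 312, 31]);
translate([30, 0, 374]) cube([497, 312, 31]);
translate([30, 0, 748]) cube([497, 312, 31]);
translate([30, 0, 1122]) cube([497, 312, 31]);
translate([30, 0, 1496]) cube([497, 312, 31]);
translate([30, 0, 1870]) cube([497, 312, 31]);


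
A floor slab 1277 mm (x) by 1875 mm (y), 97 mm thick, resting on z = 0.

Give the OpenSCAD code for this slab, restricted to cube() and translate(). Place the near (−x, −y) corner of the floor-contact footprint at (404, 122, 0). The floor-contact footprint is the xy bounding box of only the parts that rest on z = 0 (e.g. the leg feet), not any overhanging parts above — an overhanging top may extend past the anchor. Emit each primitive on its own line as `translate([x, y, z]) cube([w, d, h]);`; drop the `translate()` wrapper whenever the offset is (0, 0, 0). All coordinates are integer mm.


translate([404, 122, 0]) cube([1277, 1875, 97]);


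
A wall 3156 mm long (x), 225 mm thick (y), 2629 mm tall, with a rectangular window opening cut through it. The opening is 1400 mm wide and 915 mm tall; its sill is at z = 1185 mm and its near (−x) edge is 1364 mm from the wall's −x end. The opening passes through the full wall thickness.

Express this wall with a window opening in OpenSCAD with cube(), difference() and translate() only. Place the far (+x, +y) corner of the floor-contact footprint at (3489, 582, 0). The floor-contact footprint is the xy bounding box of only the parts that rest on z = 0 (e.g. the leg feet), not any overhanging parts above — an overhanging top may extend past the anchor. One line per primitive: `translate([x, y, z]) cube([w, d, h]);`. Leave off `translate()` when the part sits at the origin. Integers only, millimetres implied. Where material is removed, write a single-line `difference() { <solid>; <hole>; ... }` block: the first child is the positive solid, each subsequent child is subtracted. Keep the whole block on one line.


difference() { translate([333, 357, 0]) cube([3156, 225, 2629]); translate([1697, 357, 1185]) cube([1400, 225, 915]); }


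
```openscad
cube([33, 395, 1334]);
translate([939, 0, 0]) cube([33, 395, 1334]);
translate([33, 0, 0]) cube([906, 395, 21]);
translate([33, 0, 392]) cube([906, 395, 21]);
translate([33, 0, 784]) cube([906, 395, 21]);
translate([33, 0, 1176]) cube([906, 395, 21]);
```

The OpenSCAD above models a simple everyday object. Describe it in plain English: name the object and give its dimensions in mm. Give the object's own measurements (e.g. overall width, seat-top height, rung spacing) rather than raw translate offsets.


An open bookshelf. Two side panels, each 33 mm thick, 395 mm deep and 1334 mm tall, stand 972 mm apart (outside-to-outside). Between them sit 4 shelves, each 21 mm thick and 395 mm deep, spanning the full gap between the sides. The bottom shelf rests on the floor (its underside at z = 0) and the clear gap between one shelf's top and the next shelf's underside is 371 mm.


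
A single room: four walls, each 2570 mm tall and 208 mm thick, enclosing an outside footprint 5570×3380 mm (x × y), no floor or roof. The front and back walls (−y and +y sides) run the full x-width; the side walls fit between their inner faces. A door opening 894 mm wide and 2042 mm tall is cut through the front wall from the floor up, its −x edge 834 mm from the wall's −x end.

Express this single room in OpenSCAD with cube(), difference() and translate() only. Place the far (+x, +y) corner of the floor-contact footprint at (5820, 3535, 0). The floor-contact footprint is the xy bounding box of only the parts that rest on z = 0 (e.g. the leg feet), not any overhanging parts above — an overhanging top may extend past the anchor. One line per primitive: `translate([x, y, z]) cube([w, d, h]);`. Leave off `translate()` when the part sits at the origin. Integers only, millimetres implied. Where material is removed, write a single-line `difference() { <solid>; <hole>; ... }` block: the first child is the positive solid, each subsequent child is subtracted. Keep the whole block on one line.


difference() { translate([250, 155, 0]) cube([5570, 208, 2570]); translate([1084, 155, 0]) cube([894, 208, 2042]); }
translate([250, 3327, 0]) cube([5570, 208, 2570]);
translate([250, 363, 0]) cube([208, 2964, 2570]);
translate([5612, 363, 0]) cube([208, 2964, 2570]);


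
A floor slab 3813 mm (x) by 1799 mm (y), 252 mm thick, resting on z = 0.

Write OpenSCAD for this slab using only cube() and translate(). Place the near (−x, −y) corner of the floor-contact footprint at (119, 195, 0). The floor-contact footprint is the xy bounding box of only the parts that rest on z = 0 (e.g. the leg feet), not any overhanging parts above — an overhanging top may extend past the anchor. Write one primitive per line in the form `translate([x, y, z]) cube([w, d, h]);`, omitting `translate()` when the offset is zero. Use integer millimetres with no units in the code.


translate([119, 195, 0]) cube([3813, 1799, 252]);


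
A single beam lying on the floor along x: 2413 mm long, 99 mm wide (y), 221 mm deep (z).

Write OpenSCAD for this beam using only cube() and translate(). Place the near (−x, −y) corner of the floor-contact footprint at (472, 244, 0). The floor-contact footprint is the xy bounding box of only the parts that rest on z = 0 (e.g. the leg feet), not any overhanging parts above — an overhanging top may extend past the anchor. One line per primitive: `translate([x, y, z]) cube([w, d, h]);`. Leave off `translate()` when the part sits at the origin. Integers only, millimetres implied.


translate([472, 244, 0]) cube([2413, 99, 221]);


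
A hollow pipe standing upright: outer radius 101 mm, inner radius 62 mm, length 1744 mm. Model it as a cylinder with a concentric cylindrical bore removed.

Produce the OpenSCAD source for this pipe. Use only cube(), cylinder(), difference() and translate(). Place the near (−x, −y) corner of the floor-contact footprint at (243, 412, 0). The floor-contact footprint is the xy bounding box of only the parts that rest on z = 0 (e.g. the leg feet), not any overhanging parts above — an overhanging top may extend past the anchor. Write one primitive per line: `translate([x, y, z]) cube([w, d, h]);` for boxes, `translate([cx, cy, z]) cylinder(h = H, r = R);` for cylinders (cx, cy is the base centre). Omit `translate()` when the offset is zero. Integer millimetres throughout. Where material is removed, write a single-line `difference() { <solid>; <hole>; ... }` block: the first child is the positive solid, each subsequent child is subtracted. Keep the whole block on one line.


difference() { translate([344, 513, 0]) cylinder(h = 1744, r = 101); translate([344, 513, 0]) cylinder(h = 1744, r = 62); }


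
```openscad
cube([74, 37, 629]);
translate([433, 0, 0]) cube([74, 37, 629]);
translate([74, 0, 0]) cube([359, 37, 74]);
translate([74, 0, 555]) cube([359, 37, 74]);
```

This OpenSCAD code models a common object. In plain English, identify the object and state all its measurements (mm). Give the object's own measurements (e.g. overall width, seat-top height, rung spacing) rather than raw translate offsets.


A rectangular picture frame lying in the x–z plane (depth along y). The opening is 359 mm wide (x) by 481 mm tall (z), surrounded by a border 74 mm wide on all four sides. The frame is 37 mm deep and is made of two full-height vertical stiles with two horizontal rails fitted between them.


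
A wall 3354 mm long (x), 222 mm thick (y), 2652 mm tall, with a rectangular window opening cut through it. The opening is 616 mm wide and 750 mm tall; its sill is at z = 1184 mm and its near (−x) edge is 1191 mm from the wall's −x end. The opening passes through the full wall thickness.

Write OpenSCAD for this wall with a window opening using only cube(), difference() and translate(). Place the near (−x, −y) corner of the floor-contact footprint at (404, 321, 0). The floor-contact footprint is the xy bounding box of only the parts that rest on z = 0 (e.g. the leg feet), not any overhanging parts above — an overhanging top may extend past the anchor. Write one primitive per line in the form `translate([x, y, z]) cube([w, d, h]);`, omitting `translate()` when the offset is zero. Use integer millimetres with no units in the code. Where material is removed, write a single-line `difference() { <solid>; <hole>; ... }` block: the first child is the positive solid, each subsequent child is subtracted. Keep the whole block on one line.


difference() { translate([404, 321, 0]) cube([3354, 222, 2652]); translate([1595, 321, 1184]) cube([616, 222, 750]); }


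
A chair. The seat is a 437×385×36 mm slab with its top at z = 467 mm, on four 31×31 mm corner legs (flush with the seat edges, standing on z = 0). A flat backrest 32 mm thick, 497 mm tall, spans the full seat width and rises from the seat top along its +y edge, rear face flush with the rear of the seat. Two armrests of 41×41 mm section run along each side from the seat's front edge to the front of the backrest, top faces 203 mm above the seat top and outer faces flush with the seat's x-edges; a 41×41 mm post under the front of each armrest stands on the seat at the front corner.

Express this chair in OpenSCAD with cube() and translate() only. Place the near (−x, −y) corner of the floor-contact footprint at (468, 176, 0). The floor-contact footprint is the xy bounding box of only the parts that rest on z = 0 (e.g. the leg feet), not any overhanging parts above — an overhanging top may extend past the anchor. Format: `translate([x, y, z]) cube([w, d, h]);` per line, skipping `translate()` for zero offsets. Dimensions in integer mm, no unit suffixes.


translate([468, 176, 431]) cube([437, 385, 36]);
translate([468, 176, 0]) cube([31, 31, 431]);
translate([874, 176, 0]) cube([31, 31, 431]);
translate([468, 530, 0]) cube([31, 31, 431]);
translate([874, 530, 0]) cube([31, 31, 431]);
translate([468, 529, 467]) cube([437, 32, 497]);
translate([468, 176, 629]) cube([41, 353, 41]);
translate([864, 176, 629]) cube([41, 353, 41]);
translate([468, 176, 467]) cube([41, 41, 162]);
translate([864, 176, 467]) cube([41, 41, 162]);


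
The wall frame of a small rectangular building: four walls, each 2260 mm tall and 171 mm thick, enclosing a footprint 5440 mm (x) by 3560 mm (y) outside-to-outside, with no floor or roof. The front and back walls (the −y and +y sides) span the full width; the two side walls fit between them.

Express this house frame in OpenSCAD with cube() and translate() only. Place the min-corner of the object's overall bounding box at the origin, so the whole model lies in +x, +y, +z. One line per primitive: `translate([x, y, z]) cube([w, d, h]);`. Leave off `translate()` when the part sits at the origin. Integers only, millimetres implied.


cube([5440, 171, 2260]);
translate([0, 3389, 0]) cube([5440, 171, 2260]);
translate([0, 171, 0]) cube([171, 3218, 2260]);
translate([5269, 171, 0]) cube([171, 3218, 2260]);


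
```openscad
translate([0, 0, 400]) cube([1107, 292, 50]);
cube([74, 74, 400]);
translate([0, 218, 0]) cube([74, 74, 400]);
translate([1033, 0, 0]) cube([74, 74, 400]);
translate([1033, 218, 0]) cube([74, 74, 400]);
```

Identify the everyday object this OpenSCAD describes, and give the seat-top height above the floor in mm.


A bench. The seat-top height is 450 mm.

A long slab on four corner posts — a bench. The slab sits at z = 400 with thickness 50, so the top is 400 + 50 = 450 mm.


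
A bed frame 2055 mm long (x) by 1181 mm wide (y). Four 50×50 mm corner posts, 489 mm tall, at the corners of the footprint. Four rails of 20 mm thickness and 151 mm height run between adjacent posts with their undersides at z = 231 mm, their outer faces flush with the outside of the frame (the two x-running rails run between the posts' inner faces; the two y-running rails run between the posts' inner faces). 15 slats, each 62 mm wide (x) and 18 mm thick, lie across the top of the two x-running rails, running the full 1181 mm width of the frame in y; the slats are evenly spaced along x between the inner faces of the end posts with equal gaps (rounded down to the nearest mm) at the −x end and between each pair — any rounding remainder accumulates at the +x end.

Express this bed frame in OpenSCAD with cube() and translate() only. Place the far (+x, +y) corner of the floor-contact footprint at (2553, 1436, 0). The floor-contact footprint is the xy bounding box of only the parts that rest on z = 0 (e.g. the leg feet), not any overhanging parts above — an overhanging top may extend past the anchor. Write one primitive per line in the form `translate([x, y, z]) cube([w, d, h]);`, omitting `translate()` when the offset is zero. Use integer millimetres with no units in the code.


// slat z = rail_z + rail_h = 231 + 151 = 382
// slat gap = ⌊(1955 − 15·62) / 16⌋ = 64
translate([498, 255, 0]) cube([50, 50, 489]);
translate([498, 1386, 0]) cube([50, 50, 489]);
translate([2503, 255, 0]) cube([50, 50, 489]);
translate([2503, 1386, 0]) cube([50, 50, 489]);
translate([548, 255, 231]) cube([1955, 20, 151]);
translate([548, 1416, 231]) cube([1955, 20, 151]);
translate([498, 305, 231]) cube([20, 1081, 151]);
translate([2533, 305, 231]) cube([20, 1081, 151]);
translate([612, 255, 382]) cube([62, 1181, 18]);
translate([738, 255, 382]) cube([62, 1181, 18]);
translate([864, 255, 382]) cube([62, 1181, 18]);
translate([990, 255, 382]) cube([62, 1181, 18]);
translate([1116, 255, 382]) cube([62, 1181, 18]);
translate([1242, 255, 382]) cube([62, 1181, 18]);
translate([1368, 255, 382]) cube([62, 1181, 18]);
translate([1494, 255, 382]) cube([62, 1181, 18]);
translate([1620, 255, 382]) cube([62, 1181, 18]);
translate([1746, 255, 382]) cube([62, 1181, 18]);
translate([1872, 255, 382]) cube([62, 1181, 18]);
translate([1998, 255, 382]) cube([62, 1181, 18]);
translate([2124, 255, 382]) cube([62, 1181, 18]);
translate([2250, 255, 382]) cube([62, 1181, 18]);
translate([2376, 255, 382]) cube([62, 1181, 18]);


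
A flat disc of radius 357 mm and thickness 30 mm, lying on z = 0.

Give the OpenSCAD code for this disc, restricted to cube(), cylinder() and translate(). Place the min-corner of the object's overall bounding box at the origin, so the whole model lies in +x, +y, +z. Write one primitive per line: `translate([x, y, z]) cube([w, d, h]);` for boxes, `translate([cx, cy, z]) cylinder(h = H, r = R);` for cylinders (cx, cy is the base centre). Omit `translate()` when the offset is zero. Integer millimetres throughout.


translate([357, 357, 0]) cylinder(h = 30, r = 357);


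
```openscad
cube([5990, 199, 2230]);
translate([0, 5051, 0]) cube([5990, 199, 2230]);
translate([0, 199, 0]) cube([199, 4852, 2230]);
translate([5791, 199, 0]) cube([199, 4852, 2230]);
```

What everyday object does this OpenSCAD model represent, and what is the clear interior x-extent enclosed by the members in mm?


A house (or room) frame. The interior width is 5592 mm.

Four 2230 mm walls enclosing a rectangle with no floor or roof — a room or house frame. Outside width is 5990 mm and wall thickness is 199 mm, so the interior width is 5990 − 2 × 199 = 5592 mm.


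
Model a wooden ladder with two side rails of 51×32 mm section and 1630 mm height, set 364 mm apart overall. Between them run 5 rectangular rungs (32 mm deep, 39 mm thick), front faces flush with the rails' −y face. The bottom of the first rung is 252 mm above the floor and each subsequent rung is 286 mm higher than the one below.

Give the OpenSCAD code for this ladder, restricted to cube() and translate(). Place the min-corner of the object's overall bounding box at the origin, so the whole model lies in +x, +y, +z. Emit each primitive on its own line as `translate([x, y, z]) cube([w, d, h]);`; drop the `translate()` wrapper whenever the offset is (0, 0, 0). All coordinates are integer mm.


cube([51, 32, 1630]);
translate([313, 0, 0]) cube([51, 32, 1630]);
translate([51, 0, 252]) cube([262, 32, 39]);
translate([51, 0, 538]) cube([262, 32, 39]);
translate([51, 0, 824]) cube([262, 32, 39]);
translate([51, 0, 1110]) cube([262, 32, 39]);
translate([51, 0, 1396]) cube([262, 32, 39]);


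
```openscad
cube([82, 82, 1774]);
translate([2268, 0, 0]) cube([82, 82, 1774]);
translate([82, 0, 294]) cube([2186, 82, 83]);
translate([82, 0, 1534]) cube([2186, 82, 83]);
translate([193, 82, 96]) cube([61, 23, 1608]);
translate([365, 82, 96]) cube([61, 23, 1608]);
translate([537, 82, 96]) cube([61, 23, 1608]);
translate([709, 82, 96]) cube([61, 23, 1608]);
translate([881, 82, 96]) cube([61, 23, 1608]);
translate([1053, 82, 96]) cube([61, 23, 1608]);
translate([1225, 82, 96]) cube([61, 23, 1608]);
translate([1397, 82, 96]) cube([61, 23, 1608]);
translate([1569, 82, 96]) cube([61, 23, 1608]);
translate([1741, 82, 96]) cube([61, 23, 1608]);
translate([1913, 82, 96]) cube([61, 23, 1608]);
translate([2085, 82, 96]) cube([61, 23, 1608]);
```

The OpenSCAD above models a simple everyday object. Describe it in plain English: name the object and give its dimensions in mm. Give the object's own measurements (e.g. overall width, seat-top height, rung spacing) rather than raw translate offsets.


A fence section. Two 82×82 mm posts, 1774 mm tall, stand on the floor with a clear span of 2186 mm between their inner faces. Two horizontal rails of 82×83 mm section span the gap between the posts with their undersides at z = 294 mm and z = 1534 mm, flush with the posts' −y face. 12 pickets, each 61 mm wide, 23 mm thick and 1608 mm tall, are fixed to the +y face of the rails with their bottoms at z = 96 mm, spaced across the span with a 111 mm gap after the −x post and between neighbouring pickets, with 122 mm left before the +x post.


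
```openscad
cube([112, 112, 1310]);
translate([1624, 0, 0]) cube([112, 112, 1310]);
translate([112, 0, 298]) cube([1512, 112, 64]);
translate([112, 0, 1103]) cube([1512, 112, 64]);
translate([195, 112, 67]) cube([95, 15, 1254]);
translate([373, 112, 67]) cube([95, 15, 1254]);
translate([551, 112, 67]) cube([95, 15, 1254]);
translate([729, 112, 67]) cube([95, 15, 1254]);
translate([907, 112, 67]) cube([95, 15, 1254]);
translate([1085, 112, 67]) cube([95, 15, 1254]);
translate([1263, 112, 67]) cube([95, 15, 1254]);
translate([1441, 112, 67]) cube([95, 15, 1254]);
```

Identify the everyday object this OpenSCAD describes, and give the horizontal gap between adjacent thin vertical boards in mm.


A fence section. The picket gap is 83 mm.

Two posts, two rails, 8 pickets — a fence section. Span 1512 mm holds 8 pickets of 95 mm with 9 equal gaps: ⌊(1512 − 8·95) / 9⌋ = 83 mm.


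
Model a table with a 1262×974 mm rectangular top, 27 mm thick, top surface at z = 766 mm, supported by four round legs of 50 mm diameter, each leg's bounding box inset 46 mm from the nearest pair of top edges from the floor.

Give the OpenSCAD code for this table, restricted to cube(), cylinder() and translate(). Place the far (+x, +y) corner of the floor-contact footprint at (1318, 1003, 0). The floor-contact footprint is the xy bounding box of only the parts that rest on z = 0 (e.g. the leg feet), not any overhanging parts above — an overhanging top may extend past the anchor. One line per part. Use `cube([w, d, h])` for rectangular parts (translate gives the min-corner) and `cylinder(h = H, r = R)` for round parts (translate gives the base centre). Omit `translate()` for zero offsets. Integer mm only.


translate([102, 75, 739]) cube([1262, 974, 27]);
translate([173, 146, 0]) cylinder(h = 739, r = 25);
translate([1293, 146, 0]) cylinder(h = 739, r = 25);
translate([173, 978, 0]) cylinder(h = 739, r = 25);
translate([1293, 978, 0]) cylinder(h = 739, r = 25);


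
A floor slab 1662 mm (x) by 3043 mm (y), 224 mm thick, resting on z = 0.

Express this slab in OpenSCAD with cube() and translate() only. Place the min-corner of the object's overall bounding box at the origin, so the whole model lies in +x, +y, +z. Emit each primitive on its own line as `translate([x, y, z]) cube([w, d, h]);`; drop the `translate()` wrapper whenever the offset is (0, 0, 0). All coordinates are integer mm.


cube([1662, 3043, 224]);


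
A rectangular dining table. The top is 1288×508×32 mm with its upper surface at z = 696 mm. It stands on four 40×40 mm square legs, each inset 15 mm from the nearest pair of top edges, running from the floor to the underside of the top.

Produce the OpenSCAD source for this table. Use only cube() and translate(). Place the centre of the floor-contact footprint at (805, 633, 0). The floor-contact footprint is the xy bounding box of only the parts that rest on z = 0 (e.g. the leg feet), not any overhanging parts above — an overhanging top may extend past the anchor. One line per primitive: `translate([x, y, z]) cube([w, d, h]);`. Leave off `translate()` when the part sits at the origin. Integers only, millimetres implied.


translate([161, 379, 664]) cube([1288, 508, 32]);
translate([176, 394, 0]) cube([40, 40, 664]);
translate([1394, 394, 0]) cube([40, 40, 664]);
translate([176, 832, 0]) cube([40, 40, 664]);
translate([1394, 832, 0]) cube([40, 40, 664]);


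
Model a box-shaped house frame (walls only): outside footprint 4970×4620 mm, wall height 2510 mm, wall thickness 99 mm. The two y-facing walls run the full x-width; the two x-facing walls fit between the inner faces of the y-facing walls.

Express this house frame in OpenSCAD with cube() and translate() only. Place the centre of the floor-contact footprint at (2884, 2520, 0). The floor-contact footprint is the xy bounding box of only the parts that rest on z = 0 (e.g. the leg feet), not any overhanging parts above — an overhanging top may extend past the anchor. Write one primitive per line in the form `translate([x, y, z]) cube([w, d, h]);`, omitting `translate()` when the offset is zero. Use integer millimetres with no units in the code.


translate([399, 210, 0]) cube([4970, 99, 2510]);
translate([399, 4731, 0]) cube([4970, 99, 2510]);
translate([399, 309, 0]) cube([99, 4422, 2510]);
translate([5270, 309, 0]) cube([99, 4422, 2510]);


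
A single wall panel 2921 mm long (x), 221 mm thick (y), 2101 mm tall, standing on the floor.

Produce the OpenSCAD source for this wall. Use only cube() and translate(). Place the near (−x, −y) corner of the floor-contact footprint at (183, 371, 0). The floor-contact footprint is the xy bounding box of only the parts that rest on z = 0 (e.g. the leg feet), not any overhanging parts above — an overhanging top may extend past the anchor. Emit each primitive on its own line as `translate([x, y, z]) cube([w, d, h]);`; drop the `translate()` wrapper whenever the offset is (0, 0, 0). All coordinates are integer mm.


translate([183, 371, 0]) cube([2921, 221, 2101]);


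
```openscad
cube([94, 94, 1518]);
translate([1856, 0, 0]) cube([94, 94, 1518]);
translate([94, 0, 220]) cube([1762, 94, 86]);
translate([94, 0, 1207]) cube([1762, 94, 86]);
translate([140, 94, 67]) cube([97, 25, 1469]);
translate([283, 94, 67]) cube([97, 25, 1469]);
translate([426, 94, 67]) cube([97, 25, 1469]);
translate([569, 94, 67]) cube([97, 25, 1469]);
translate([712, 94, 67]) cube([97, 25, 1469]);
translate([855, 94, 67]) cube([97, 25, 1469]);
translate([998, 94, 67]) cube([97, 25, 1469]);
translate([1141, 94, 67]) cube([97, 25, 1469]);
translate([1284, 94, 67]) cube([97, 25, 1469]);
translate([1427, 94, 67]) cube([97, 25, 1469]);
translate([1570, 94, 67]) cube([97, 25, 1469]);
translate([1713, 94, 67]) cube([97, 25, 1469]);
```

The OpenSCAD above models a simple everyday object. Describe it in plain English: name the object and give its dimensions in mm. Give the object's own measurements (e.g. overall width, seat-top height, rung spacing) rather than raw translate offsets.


A fence section. Two 94×94 mm posts, 1518 mm tall, stand on the floor with a clear span of 1762 mm between their inner faces. Two horizontal rails of 94×86 mm section span the gap between the posts with their undersides at z = 220 mm and z = 1207 mm, flush with the posts' −y face. 12 pickets, each 97 mm wide, 25 mm thick and 1469 mm tall, are fixed to the +y face of the rails with their bottoms at z = 67 mm, spaced across the span with a 46 mm gap after the −x post and between neighbouring pickets and before the +x post.


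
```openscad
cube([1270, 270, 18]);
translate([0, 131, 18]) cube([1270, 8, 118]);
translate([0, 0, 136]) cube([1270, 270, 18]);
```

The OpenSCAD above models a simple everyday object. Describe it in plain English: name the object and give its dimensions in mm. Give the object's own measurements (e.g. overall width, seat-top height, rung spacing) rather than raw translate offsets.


An I-beam lying along x, 1270 mm long. Overall section height 154 mm. Two flanges 270 mm wide (y) and 18 mm thick, one on the floor and one at the top; a web 8 mm thick runs between them, centred on the flange width.


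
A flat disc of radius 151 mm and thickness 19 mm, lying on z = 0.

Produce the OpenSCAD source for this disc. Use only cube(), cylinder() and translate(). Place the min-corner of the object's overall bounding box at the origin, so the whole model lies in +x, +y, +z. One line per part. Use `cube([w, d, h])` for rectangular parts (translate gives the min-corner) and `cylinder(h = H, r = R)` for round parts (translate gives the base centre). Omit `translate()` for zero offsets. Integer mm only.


translate([151, 151, 0]) cylinder(h = 19, r = 151);


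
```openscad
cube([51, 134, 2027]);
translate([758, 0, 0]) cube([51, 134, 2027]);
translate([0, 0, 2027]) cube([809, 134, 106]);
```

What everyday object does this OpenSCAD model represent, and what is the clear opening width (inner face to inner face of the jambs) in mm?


A door frame. The clear opening width is 707 mm.

Two 2027 mm tall posts with a header on top — a door frame. The left jamb is 51 mm wide at x = 0; the right jamb starts at x = 758. The clear opening is 758 − 51 = 707 mm.


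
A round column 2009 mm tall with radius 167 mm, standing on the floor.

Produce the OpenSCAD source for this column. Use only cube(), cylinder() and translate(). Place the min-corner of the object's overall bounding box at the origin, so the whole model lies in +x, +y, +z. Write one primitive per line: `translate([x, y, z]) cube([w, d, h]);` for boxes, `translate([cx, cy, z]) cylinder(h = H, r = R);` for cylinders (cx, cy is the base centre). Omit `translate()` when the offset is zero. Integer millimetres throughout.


translate([167, 167, 0]) cylinder(h = 2009, r = 167);


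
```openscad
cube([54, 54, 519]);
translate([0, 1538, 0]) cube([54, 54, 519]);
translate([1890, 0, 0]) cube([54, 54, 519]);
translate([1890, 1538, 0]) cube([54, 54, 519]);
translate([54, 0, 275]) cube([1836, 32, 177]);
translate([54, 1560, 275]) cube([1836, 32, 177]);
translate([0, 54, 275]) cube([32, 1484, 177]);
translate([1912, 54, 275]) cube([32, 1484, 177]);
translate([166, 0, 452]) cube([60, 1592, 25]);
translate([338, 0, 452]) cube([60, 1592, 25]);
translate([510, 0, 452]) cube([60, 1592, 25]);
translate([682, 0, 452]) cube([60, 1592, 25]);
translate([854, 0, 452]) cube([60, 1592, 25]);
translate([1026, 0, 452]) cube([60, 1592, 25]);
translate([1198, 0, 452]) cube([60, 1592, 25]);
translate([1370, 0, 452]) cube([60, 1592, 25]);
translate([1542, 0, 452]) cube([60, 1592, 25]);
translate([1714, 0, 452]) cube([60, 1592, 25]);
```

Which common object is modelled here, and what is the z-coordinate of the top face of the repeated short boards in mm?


A bed frame. The slat-top height is 477 mm.

Four posts, four rails, and a row of slats — a bed frame. Slats sit on the rails at z = 275 + 177 = 452; with slat thickness 25, the top is 477 mm.


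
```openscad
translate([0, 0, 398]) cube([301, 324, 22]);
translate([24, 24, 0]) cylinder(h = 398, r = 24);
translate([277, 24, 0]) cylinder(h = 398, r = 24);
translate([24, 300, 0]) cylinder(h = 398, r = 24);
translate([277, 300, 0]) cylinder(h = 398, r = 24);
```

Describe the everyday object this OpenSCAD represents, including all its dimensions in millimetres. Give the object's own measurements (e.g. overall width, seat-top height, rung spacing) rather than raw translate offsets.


A four-legged stool. The seat is a 301×324×22 mm slab whose top surface is at z = 420 mm; four round legs, each 48 mm in diameter, run from the floor (z = 0) to the underside of the seat, each leg's axis is inset half a diameter from the nearest pair of seat edges (so the leg's bounding box is flush with the corner).


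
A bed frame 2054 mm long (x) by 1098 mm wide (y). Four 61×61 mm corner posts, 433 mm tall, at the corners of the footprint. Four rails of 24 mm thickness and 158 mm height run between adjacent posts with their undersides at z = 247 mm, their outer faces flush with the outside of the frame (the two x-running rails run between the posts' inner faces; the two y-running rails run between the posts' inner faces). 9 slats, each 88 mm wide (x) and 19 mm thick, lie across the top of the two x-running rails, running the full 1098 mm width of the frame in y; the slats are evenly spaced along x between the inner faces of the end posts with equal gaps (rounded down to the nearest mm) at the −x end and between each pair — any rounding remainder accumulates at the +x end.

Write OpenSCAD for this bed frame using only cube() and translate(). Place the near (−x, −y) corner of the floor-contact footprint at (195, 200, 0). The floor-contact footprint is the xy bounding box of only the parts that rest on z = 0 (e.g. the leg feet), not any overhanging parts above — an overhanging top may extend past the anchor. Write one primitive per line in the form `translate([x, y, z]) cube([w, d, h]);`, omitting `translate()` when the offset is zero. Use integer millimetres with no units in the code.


// slat z = rail_z + rail_h = 247 + 158 = 405
// slat gap = ⌊(1932 − 9·88) / 10⌋ = 114
translate([195, 200, 0]) cube([61, 61, 433]);
translate([195, 1237, 0]) cube([61, 61, 433]);
translate([2188, 200, 0]) cube([61, 61, 433]);
translate([2188, 1237, 0]) cube([61, 61, 433]);
translate([256, 200, 247]) cube([1932, 24, 158]);
translate([256, 1274, 247]) cube([1932, 24, 158]);
translate([195, 261, 247]) cube([24, 976, 158]);
translate([2225, 261, 247]) cube([24, 976, 158]);
translate([370, 200, 405]) cube([88, 1098, 19]);
translate([572, 200, 405]) cube([88, 1098, 19]);
translate([774, 200, 405]) cube([88, 1098, 19]);
translate([976, 200, 405]) cube([88, 1098, 19]);
translate([1178, 200, 405]) cube([88, 1098, 19]);
translate([1380, 200, 405]) cube([88, 1098, 19]);
translate([1582, 200, 405]) cube([88, 1098, 19]);
translate([1784, 200, 405]) cube([88, 1098, 19]);
translate([1986, 200, 405]) cube([88, 1098, 19]);


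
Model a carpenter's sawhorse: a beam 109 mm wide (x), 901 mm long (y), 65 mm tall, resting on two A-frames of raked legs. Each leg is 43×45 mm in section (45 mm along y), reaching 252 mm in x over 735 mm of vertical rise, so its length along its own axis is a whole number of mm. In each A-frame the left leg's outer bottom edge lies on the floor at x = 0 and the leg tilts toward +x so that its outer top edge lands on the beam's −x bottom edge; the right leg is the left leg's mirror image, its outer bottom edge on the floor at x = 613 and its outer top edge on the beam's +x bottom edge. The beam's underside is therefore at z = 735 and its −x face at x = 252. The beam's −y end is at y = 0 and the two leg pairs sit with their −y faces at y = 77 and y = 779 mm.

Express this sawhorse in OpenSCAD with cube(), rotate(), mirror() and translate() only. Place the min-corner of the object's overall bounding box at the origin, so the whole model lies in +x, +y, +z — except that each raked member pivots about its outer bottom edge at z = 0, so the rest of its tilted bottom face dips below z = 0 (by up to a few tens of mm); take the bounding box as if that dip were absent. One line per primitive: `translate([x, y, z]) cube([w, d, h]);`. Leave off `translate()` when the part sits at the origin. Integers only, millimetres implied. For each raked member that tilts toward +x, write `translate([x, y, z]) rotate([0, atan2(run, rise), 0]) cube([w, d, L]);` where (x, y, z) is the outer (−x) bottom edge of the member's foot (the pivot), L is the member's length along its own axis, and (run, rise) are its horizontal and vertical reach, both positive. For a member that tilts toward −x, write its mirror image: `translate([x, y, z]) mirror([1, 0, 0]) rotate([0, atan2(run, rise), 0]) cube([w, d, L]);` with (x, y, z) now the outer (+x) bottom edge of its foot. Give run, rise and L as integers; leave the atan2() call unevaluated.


translate([252, 0, 735]) cube([109, 901, 65]);
translate([0, 77, 0]) rotate([0, atan2(252, 735), 0]) cube([43, 45, 777]);
translate([613, 77, 0]) mirror([1, 0, 0]) rotate([0, atan2(252, 735), 0]) cube([43, 45, 777]);
translate([0, 779, 0]) rotate([0, atan2(252, 735), 0]) cube([43, 45, 777]);
translate([613, 779, 0]) mirror([1, 0, 0]) rotate([0, atan2(252, 735), 0]) cube([43, 45, 777]);


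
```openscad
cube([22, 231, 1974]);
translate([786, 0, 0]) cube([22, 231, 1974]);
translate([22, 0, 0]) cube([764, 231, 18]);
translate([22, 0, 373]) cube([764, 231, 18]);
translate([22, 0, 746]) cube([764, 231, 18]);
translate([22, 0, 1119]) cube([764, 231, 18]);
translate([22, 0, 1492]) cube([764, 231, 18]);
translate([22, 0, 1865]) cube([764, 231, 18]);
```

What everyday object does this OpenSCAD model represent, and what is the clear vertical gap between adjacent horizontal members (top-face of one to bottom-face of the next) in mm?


A bookshelf. The clear shelf gap is 355 mm.

Two tall side panels with 6 horizontal boards between them — a bookshelf. The first two shelf undersides are at z = 0 and z = 373; with shelf thickness 18, the clear gap is 373 − 0 − 18 = 355 mm.


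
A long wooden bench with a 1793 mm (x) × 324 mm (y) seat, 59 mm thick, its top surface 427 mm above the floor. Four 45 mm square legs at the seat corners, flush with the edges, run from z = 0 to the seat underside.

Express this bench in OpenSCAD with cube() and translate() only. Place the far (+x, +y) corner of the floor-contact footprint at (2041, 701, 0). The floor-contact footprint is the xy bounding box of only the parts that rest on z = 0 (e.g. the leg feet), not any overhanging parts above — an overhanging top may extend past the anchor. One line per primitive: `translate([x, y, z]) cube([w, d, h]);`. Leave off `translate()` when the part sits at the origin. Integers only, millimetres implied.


translate([248, 377, 368]) cube([1793, 324, 59]);
translate([248, 377, 0]) cube([45, 45, 368]);
translate([248, 656, 0]) cube([45, 45, 368]);
translate([1996, 377, 0]) cube([45, 45, 368]);
translate([1996, 656, 0]) cube([45, 45, 368]);


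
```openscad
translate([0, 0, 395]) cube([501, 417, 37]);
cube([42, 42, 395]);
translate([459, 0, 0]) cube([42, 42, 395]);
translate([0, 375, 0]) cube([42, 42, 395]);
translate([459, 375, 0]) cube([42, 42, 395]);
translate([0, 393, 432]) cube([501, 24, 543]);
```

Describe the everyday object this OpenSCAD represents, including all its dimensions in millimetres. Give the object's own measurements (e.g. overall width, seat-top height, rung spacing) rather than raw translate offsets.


A chair. The seat is a 501×417×37 mm slab with its top at z = 432 mm, on four 42×42 mm corner legs (flush with the seat edges, standing on z = 0). A flat backrest 24 mm thick, 543 mm tall, spans the full seat width and rises from the seat top along its +y edge, rear face flush with the rear of the seat.


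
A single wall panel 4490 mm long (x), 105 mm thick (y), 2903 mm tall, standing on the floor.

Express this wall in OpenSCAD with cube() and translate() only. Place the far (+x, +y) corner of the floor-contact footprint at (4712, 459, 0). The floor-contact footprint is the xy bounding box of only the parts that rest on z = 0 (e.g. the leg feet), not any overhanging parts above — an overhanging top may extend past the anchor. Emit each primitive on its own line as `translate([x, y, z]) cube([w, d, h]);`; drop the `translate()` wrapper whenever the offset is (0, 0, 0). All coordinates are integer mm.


translate([222, 354, 0]) cube([4490, 105, 2903]);


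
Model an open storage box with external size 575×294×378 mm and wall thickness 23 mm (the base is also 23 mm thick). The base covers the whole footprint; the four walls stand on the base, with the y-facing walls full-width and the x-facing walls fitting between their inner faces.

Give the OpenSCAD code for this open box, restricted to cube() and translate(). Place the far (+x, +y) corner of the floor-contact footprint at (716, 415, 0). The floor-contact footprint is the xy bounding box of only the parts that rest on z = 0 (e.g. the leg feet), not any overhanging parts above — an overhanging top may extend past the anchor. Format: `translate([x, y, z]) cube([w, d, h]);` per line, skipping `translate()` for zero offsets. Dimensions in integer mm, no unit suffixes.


translate([141, 121, 0]) cube([575, 294, 23]);
translate([141, 121, 23]) cube([575, 23, 355]);
translate([141, 392, 23]) cube([575, 23, 355]);
translate([141, 144, 23]) cube([23, 248, 355]);
translate([693, 144, 23]) cube([23, 248, 355]);
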